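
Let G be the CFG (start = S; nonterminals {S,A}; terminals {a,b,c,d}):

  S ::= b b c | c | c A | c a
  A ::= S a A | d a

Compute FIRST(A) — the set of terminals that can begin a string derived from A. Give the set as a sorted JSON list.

FIRST sets, iterate to fixpoint:
pass 1:
  A via A→d a: +{d}
  S via S→b b c: +{b}
  S via S→c: +{c}
  FIRST(S)={b,c}  FIRST(A)={d}
pass 2:
  A via A→S a A: +{b,c}
  FIRST(S)={b,c}  FIRST(A)={b,c,d}
pass 3: (no change)
  FIRST(S)={b,c}  FIRST(A)={b,c,d}

FIRST(A) = ["b", "c", "d"]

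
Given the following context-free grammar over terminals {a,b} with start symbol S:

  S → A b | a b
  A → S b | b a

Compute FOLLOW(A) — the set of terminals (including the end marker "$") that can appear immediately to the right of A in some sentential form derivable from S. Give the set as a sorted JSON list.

FIRST sets, iterate to fixpoint:
iter 1:
  A via A→b a: +{b}
  S via S→A b: +{b}
  S via S→a b: +{a}
  FIRST(S)={a,b}  FIRST(A)={b}
iter 2:
  A via A→S b: +{a}
  FIRST(S)={a,b}  FIRST(A)={a,b}
iter 3: (stable)
  FIRST(S)={a,b}  FIRST(A)={a,b}

FOLLOW iteration:
initialize: $ ∈ FOLLOW(S)
iter 1:
  A→S b: FOLLOW(S) ⊇ FIRST(b) = {b}; new: +{b}
  S→A b: FOLLOW(A) ⊇ FIRST(b) = {b}; new: +{b}
  FOLLOW(S)={$,b}  FOLLOW(A)={b}
iter 2: (no change)
  FOLLOW(S)={$,b}  FOLLOW(A)={b}

FOLLOW(A) = ["b"]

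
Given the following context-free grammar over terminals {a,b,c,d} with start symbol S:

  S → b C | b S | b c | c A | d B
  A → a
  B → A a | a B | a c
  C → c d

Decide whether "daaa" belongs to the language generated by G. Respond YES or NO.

Convert to CNF:
  S -> T1 A | T2 B | T3 C | T3 S | T3 T1
  A -> a
  B -> A T0 | T0 B | T0 T1
  C -> T1 T2
  T0 -> a
  T1 -> c
  T2 -> d
  T3 -> b

CYK table (by increasing span):
  [0..0]={T2}  "d"  orig:{}
  [1..1]={A,T0}  "a"  orig:{A}
  [2..2]={A,T0}  "a"  orig:{A}
  [3..3]={A,T0}  "a"  orig:{A}
  [0..1]=∅  "da"
  [1..2]={B}  "aa"
  [2..3]={B}  "aa"
  [0..2]={S}  "daa"
  [1..3]={B}  "aaa"
  [0..3]={S}  "daaa"

S ∈ T[0,3] ⇒ YES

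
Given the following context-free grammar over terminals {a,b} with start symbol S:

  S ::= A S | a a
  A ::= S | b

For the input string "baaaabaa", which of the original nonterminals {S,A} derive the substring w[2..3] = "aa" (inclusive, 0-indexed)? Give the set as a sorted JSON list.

Convert to CNF:
  S -> A S | T0 T0
  A -> A S | T0 T0 | b
  T0 -> a

CYK table (by increasing span) (cells [i..j] with 2 ≤ i ≤ j ≤ 3 only):
  T[2,2] 'a' = {T0}  orig:{}
  T[3,3] 'a' = {T0}  orig:{}
  T[2,3] 'aa' = {A,S}

Original NTs in T[2,3] deriving "aa": ["A", "S"]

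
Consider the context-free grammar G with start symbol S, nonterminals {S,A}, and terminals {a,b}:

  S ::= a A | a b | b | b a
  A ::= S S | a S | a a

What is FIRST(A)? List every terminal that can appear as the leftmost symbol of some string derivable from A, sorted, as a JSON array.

FIRST sets, iterate to fixpoint:
iter 1:
  A via A→a S: +{a}
  S via S→a A: +{a}
  S via S→b: +{b}
  FIRST(S)={a,b}  FIRST(A)={a}
iter 2:
  A via A→S S: +{b}
  FIRST(S)={a,b}  FIRST(A)={a,b}
iter 3: (no change)
  FIRST(S)={a,b}  FIRST(A)={a,b}

FIRST(A) = ["a", "b"]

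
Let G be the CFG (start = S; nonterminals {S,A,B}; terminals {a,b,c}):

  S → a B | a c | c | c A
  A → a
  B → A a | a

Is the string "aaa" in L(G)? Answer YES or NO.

Convert to CNF:
  S -> T0 B | T0 T1 | T1 A | c
  A -> a
  B -> A T0 | a
  T0 -> a
  T1 -> c

Fill CYK table bottom-up:
  T[0,0] 'a' = {A,B,T0}  orig:{A,B}
  T[1,1] 'a' = {A,B,T0}  orig:{A,B}
  T[2,2] 'a' = {A,B,T0}  orig:{A,B}
  T[0,1] 'aa' = {B,S}
  T[1,2] 'aa' = {B,S}
  T[0,2] 'aaa' = {S}

S ∈ T[0,2] ⇒ YES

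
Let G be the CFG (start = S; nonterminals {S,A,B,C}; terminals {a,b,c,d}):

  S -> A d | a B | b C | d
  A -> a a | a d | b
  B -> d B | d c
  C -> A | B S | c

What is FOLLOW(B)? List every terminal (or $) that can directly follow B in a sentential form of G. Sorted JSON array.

FIRST iteration:
round 1:
  A via A→a a: +{a}
  A via A→b: +{b}
  B via B→d B: +{d}
  C via C→A: +{a,b}
  C via C→B S: +{d}
  C via C→c: +{c}
  S via S→A d: +{a,b}
  S via S→d: +{d}
  S: {a,b,d}  A: {a,b}  B: {d}  C: {a,b,c,d}
round 2: (stable)
  S: {a,b,d}  A: {a,b}  B: {d}  C: {a,b,c,d}

FOLLOW sets:
initialize: $ ∈ FOLLOW(S)
round 1:
  C→B S: FOLLOW(B) ⊇ FIRST(S) = {a,b,d}; new: +{a,b,d}
  S→A d: FOLLOW(A) ⊇ FIRST(d) = {d}; new: +{d}
  S→a B: FOLLOW(B) ⊇ FOLLOW(S) ⊇ {$}; new: +{$}
  S→b C: FOLLOW(C) ⊇ FOLLOW(S) ⊇ {$}; new: +{$}
  S: {$}  A: {d}  B: {$,a,b,d}  C: {$}
round 2:
  C→A: FOLLOW(A) ⊇ FOLLOW(C) ⊇ {$}; new: +{$}
  S: {$}  A: {$,d}  B: {$,a,b,d}  C: {$}
round 3: (stable)
  S: {$}  A: {$,d}  B: {$,a,b,d}  C: {$}

FOLLOW(B) = ["$", "a", "b", "d"]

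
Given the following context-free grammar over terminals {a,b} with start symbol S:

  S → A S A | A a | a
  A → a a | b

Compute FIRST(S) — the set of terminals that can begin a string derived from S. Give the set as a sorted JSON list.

Compute FIRST by fixpoint:
round 1:
  A via A→a a: +{a}
  A via A→b: +{b}
  S via S→A S A: +{a,b}
  S: {a,b}  A: {a,b}
round 2: (stable)
  S: {a,b}  A: {a,b}

FIRST(S) = ["a", "b"]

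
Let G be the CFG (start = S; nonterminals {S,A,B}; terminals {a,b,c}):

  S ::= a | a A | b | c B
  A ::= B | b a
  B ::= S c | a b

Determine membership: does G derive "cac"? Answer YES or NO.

Convert to CNF:
  S -> T0 B | T1 A | a | b
  A -> S T0 | T1 T2 | T2 T1
  B -> S T0 | T1 T2
  T0 -> c
  T1 -> a
  T2 -> b

Fill CYK table bottom-up:
  cell(0,0) c: {T0}  orig:{}
  cell(1,1) a: {S,T1}  orig:{S}
  cell(2,2) c: {T0}  orig:{}
  cell(0,1) ca: ∅
  cell(1,2) ac: {A,B}
  cell(0,2) cac: {S}

S ∈ T[0,2] ⇒ YES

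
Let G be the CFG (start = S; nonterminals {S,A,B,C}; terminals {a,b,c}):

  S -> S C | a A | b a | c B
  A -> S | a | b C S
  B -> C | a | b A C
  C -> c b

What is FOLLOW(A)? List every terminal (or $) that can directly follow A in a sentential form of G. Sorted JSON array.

FIRST iteration:
round 1:
  A via A→a: +{a}
  A via A→b C S: +{b}
  B via B→a: +{a}
  B via B→b A C: +{b}
  C via C→c b: +{c}
  S via S→a A: +{a}
  S via S→b a: +{b}
  S via S→c B: +{c}
  S: {a,b,c}  A: {a,b}  B: {a,b}  C: {c}
round 2:
  A via A→S: +{c}
  B via B→C: +{c}
  S: {a,b,c}  A: {a,b,c}  B: {a,b,c}  C: {c}
round 3: done
  S: {a,b,c}  A: {a,b,c}  B: {a,b,c}  C: {c}

Compute FOLLOW by fixpoint:
FOLLOW(S) := {$}
pass 1:
  A→b C S: FOLLOW(C) ⊇ FIRST(S) = {a,b,c}; new: +{a,b,c}
  B→b A C: FOLLOW(A) ⊇ FIRST(C) = {c}; new: +{c}
  S→S C: FOLLOW(S) ⊇ FIRST(C) = {c}; new: +{c}
  S→S C: FOLLOW(C) ⊇ FOLLOW(S) ⊇ {$,c}; new: +{$}
  S→a A: FOLLOW(A) ⊇ FOLLOW(S) ⊇ {$,c}; new: +{$}
  S→c B: FOLLOW(B) ⊇ FOLLOW(S) ⊇ {$,c}; new: +{$,c}
  FOLLOW(S)={$,c}  FOLLOW(A)={$,c}  FOLLOW(B)={$,c}  FOLLOW(C)={$,a,b,c}
pass 2: done
  FOLLOW(S)={$,c}  FOLLOW(A)={$,c}  FOLLOW(B)={$,c}  FOLLOW(C)={$,a,b,c}

FOLLOW(A) = ["$", "c"]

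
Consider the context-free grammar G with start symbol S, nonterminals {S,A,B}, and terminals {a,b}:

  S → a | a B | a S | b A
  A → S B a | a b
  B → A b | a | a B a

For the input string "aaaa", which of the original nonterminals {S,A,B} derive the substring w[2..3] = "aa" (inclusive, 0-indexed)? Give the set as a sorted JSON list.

CNF form of G:
  S -> T0 B | T0 S | T1 A | a
  A -> S X2 | T0 T1
  B -> A T1 | T0 X3 | a
  T0 -> a
  T1 -> b
  X2 -> B T0
  X3 -> B T0

CYK table (by increasing span), restricted to cells inside w[2..3]:
  [2..2]={B,S,T0}  "a"  orig:{B,S}
  [3..3]={B,S,T0}  "a"  orig:{B,S}
  [2..3]={S,X2,X3}  "aa"  orig:{S}

Original NTs in T[2,3] deriving "aa": ["S"]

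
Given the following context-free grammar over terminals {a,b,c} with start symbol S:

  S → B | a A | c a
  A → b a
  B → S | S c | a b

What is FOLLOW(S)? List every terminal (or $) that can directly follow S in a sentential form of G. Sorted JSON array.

Compute FIRST by fixpoint:
pass 1:
  A via A→b a: +{b}
  B via B→a b: +{a}
  S via S→B: +{a}
  S via S→c a: +{c}
  FIRST[S]={a,c}  FIRST[A]={b}  FIRST[B]={a}
pass 2:
  B via B→S: +{c}
  FIRST[S]={a,c}  FIRST[A]={b}  FIRST[B]={a,c}
pass 3: — fixpoint
  FIRST[S]={a,c}  FIRST[A]={b}  FIRST[B]={a,c}

Compute FOLLOW by fixpoint:
FOLLOW(S) := {$}
iter 1:
  B→S c: FOLLOW(S) ⊇ FIRST(c) = {c}; new: +{c}
  S→B: FOLLOW(B) ⊇ FOLLOW(S) ⊇ {$,c}; new: +{$,c}
  S→a A: FOLLOW(A) ⊇ FOLLOW(S) ⊇ {$,c}; new: +{$,c}
  FOLLOW(S)={$,c}  FOLLOW(A)={$,c}  FOLLOW(B)={$,c}
iter 2: (stable)
  FOLLOW(S)={$,c}  FOLLOW(A)={$,c}  FOLLOW(B)={$,c}

FOLLOW(S) = ["$", "c"]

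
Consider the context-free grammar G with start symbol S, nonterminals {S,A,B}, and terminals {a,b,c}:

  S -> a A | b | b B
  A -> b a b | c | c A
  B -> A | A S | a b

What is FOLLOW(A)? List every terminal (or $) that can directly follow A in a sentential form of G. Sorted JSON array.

FIRST iteration:
iter 1:
  A via A→b a b: +{b}
  A via A→c: +{c}
  B via B→A: +{b,c}
  B via B→a b: +{a}
  S via S→a A: +{a}
  S via S→b: +{b}
  FIRST[S]={a,b}  FIRST[A]={b,c}  FIRST[B]={a,b,c}
iter 2: (no change)
  FIRST[S]={a,b}  FIRST[A]={b,c}  FIRST[B]={a,b,c}

FOLLOW sets:
initialize: $ ∈ FOLLOW(S)
iter 1:
  B→A S: FOLLOW(A) ⊇ FIRST(S) = {a,b}; new: +{a,b}
  S→a A: FOLLOW(A) ⊇ FOLLOW(S) ⊇ {$}; new: +{$}
  S→b B: FOLLOW(B) ⊇ FOLLOW(S) ⊇ {$}; new: +{$}
  FOLLOW[S]={$}  FOLLOW[A]={$,a,b}  FOLLOW[B]={$}
iter 2: (no change)
  FOLLOW[S]={$}  FOLLOW[A]={$,a,b}  FOLLOW[B]={$}

FOLLOW(A) = ["$", "a", "b"]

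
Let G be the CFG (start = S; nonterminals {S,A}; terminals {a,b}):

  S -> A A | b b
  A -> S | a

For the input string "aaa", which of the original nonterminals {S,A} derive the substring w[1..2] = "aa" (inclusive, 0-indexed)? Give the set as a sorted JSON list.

CNF form of G:
  S -> A A | T0 T0
  A -> A A | T0 T0 | a
  T0 -> b

CYK fill (cells [i..j] with 1 ≤ i ≤ j ≤ 2 only):
  [1..1]={A}  "a"
  [2..2]={A}  "a"
  [1..2]={A,S}  "aa"

Original NTs in T[1,2] deriving "aa": ["A", "S"]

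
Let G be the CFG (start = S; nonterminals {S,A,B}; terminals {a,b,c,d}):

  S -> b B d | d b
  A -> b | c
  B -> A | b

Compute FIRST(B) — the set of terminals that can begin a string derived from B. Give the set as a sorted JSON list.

FIRST sets, iterate to fixpoint:
[1]
  A via A→b: +{b}
  A via A→c: +{c}
  B via B→A: +{b,c}
  S via S→b B d: +{b}
  S via S→d b: +{d}
  FIRST(S)={b,d}  FIRST(A)={b,c}  FIRST(B)={b,c}
[2] done
  FIRST(S)={b,d}  FIRST(A)={b,c}  FIRST(B)={b,c}

FIRST(B) = ["b", "c"]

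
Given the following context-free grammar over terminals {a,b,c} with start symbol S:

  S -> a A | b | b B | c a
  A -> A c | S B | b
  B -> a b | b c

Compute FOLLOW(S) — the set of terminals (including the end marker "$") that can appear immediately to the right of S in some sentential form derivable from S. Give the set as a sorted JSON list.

FIRST sets, iterate to fixpoint:
pass 1:
  A via A→b: +{b}
  B via B→a b: +{a}
  B via B→b c: +{b}
  S via S→a A: +{a}
  S via S→b: +{b}
  S via S→c a: +{c}
  FIRST(S)={a,b,c}  FIRST(A)={b}  FIRST(B)={a,b}
pass 2:
  A via A→S B: +{a,c}
  FIRST(S)={a,b,c}  FIRST(A)={a,b,c}  FIRST(B)={a,b}
pass 3: (no change)
  FIRST(S)={a,b,c}  FIRST(A)={a,b,c}  FIRST(B)={a,b}

FOLLOW iteration:
FOLLOW(S) := {$}
round 1:
  A→A c: FOLLOW(A) ⊇ FIRST(c) = {c}; new: +{c}
  A→S B: FOLLOW(S) ⊇ FIRST(B) = {a,b}; new: +{a,b}
  A→S B: FOLLOW(B) ⊇ FOLLOW(A) ⊇ {c}; new: +{c}
  S→a A: FOLLOW(A) ⊇ FOLLOW(S) ⊇ {$,a,b}; new: +{$,a,b}
  S→b B: FOLLOW(B) ⊇ FOLLOW(S) ⊇ {$,a,b}; new: +{$,a,b}
  S: {$,a,b}  A: {$,a,b,c}  B: {$,a,b,c}
round 2: (no change)
  S: {$,a,b}  A: {$,a,b,c}  B: {$,a,b,c}

FOLLOW(S) = ["$", "a", "b"]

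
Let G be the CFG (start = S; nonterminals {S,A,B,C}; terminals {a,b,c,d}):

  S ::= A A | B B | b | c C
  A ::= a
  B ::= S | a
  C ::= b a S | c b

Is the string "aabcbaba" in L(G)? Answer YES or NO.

CNF form of G:
  S -> A A | B B | T0 C | b
  A -> a
  B -> A A | B B | T0 C | a | b
  C -> T0 T1 | T1 X3
  T0 -> c
  T1 -> b
  T2 -> a
  X3 -> T2 S

CYK fill:
  cell(0,0) a: {A,B,T2}  orig:{A,B}
  cell(1,1) a: {A,B,T2}  orig:{A,B}
  cell(2,2) b: {B,S,T1}  orig:{B,S}
  cell(3,3) c: {T0}  orig:{}
  cell(4,4) b: {B,S,T1}  orig:{B,S}
  cell(5,5) a: {A,B,T2}  orig:{A,B}
  cell(6,6) b: {B,S,T1}  orig:{B,S}
  cell(7,7) a: {A,B,T2}  orig:{A,B}
  cell(0,1) aa: {B,S}
  cell(1,2) ab: {B,S,X3}  orig:{B,S}
  cell(2,3) bc: ∅
  cell(3,4) cb: {C}
  cell(4,5) ba: {B,S}
  cell(5,6) ab: {B,S,X3}  orig:{B,S}
  cell(6,7) ba: {B,S}
  cell(0,2) aab: {B,S,X3}  orig:{B,S}
  cell(1,3) abc: ∅
  cell(2,4) bcb: ∅
  cell(3,5) cba: ∅
  cell(4,6) bab: {B,C,S}
  cell(5,7) aba: {B,S,X3}  orig:{B,S}
  cell(0,3) aabc: ∅
  cell(1,4) abcb: ∅
  cell(2,5) bcba: ∅
  cell(3,6) cbab: {B,S}
  cell(4,7) baba: {B,C,S}
  cell(0,4) aabcb: ∅
  cell(1,5) abcba: ∅
  cell(2,6) bcbab: {B,S}
  cell(3,7) cbaba: {B,S}
  cell(0,5) aabcba: ∅
  cell(1,6) abcbab: {B,S,X3}  orig:{B,S}
  cell(2,7) bcbaba: {B,S}
  cell(0,6) aabcbab: {B,S,X3}  orig:{B,S}
  cell(1,7) abcbaba: {B,S,X3}  orig:{B,S}
  cell(0,7) aabcbaba: {B,S,X3}  orig:{B,S}

S ∈ T[0,7] ⇒ YES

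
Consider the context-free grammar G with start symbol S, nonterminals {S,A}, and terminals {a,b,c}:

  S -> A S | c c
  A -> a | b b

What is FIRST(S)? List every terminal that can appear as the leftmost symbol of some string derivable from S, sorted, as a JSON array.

FIRST sets, iterate to fixpoint:
[1]
  A via A→a: +{a}
  A via A→b b: +{b}
  S via S→A S: +{a,b}
  S via S→c c: +{c}
  S: {a,b,c}  A: {a,b}
[2] (no change)
  S: {a,b,c}  A: {a,b}

FIRST(S) = ["a", "b", "c"]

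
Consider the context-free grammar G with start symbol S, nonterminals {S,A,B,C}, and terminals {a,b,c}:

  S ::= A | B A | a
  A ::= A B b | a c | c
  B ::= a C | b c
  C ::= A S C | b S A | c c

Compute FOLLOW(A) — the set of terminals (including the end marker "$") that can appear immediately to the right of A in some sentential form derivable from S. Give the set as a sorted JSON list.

FIRST iteration:
pass 1:
  A via A→a c: +{a}
  A via A→c: +{c}
  B via B→a C: +{a}
  B via B→b c: +{b}
  C via C→A S C: +{a,c}
  C via C→b S A: +{b}
  S via S→A: +{a,c}
  S via S→B A: +{b}
  S: {a,b,c}  A: {a,c}  B: {a,b}  C: {a,b,c}
pass 2: — fixpoint
  S: {a,b,c}  A: {a,c}  B: {a,b}  C: {a,b,c}

Compute FOLLOW by fixpoint:
FOLLOW(S) := {$}
round 1:
  A→A B b: FOLLOW(A) ⊇ FIRST(B) = {a,b}; new: +{a,b}
  A→A B b: FOLLOW(B) ⊇ FIRST(b) = {b}; new: +{b}
  B→a C: FOLLOW(C) ⊇ FOLLOW(B) ⊇ {b}; new: +{b}
  C→A S C: FOLLOW(A) ⊇ FIRST(S) = {a,b,c}; new: +{c}
  C→A S C: FOLLOW(S) ⊇ FIRST(C) = {a,b,c}; new: +{a,b,c}
  S→A: FOLLOW(A) ⊇ FOLLOW(S) ⊇ {$,a,b,c}; new: +{$}
  S→B A: FOLLOW(B) ⊇ FIRST(A) = {a,c}; new: +{a,c}
  S: {$,a,b,c}  A: {$,a,b,c}  B: {a,b,c}  C: {b}
round 2:
  B→a C: FOLLOW(C) ⊇ FOLLOW(B) ⊇ {a,b,c}; new: +{a,c}
  S: {$,a,b,c}  A: {$,a,b,c}  B: {a,b,c}  C: {a,b,c}
round 3: done
  S: {$,a,b,c}  A: {$,a,b,c}  B: {a,b,c}  C: {a,b,c}

FOLLOW(A) = ["$", "a", "b", "c"]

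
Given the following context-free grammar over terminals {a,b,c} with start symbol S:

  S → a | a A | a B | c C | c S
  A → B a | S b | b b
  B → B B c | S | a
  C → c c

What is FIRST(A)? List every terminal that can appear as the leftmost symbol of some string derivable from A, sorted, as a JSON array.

Compute FIRST by fixpoint:
[1]
  A via A→b b: +{b}
  B via B→a: +{a}
  C via C→c c: +{c}
  S via S→a: +{a}
  S via S→c C: +{c}
  FIRST[S]={a,c}  FIRST[A]={b}  FIRST[B]={a}  FIRST[C]={c}
[2]
  A via A→B a: +{a}
  A via A→S b: +{c}
  B via B→S: +{c}
  FIRST[S]={a,c}  FIRST[A]={a,b,c}  FIRST[B]={a,c}  FIRST[C]={c}
[3] done
  FIRST[S]={a,c}  FIRST[A]={a,b,c}  FIRST[B]={a,c}  FIRST[C]={c}

FIRST(A) = ["a", "b", "c"]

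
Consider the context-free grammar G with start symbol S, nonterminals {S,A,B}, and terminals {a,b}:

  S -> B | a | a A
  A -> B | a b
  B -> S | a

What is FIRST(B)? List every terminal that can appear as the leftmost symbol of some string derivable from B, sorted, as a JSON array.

FIRST sets, iterate to fixpoint:
[1]
  A via A→a b: +{a}
  B via B→a: +{a}
  S via S→B: +{a}
  S: {a}  A: {a}  B: {a}
[2] — fixpoint
  S: {a}  A: {a}  B: {a}

FIRST(B) = ["a"]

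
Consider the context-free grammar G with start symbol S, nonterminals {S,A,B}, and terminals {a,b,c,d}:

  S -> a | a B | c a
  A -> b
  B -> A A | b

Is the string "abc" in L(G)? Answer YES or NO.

CNF form of G:
  S -> T0 B | T1 T0 | a
  A -> b
  B -> A A | b
  T0 -> a
  T1 -> c

Fill CYK table bottom-up:
  T[0,0] 'a' = {S,T0}  orig:{S}
  T[1,1] 'b' = {A,B}
  T[2,2] 'c' = {T1}  orig:{}
  T[0,1] 'ab' = {S}
  T[1,2] 'bc' = ∅
  T[0,2] 'abc' = ∅

S ∉ T[0,2] ⇒ NO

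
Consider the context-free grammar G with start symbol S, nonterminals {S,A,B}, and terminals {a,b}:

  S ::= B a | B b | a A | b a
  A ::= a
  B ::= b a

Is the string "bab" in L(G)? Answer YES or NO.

CNF form of G:
  S -> B T0 | B T1 | T0 T1 | T1 A
  A -> a
  B -> T0 T1
  T0 -> b
  T1 -> a

CYK table (by increasing span):
  T[0,0] 'b' = {T0}  orig:{}
  T[1,1] 'a' = {A,T1}  orig:{A}
  T[2,2] 'b' = {T0}  orig:{}
  T[0,1] 'ba' = {B,S}
  T[1,2] 'ab' = ∅
  T[0,2] 'bab' = {S}

S ∈ T[0,2] ⇒ YES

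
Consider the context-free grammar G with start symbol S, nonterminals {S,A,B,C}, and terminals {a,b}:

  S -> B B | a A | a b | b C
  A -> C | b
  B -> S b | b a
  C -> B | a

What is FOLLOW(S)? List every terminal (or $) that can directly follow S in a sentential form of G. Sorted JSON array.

FIRST sets, iterate to fixpoint:
round 1:
  A via A→b: +{b}
  B via B→b a: +{b}
  C via C→B: +{b}
  C via C→a: +{a}
  S via S→B B: +{b}
  S via S→a A: +{a}
  FIRST[S]={a,b}  FIRST[A]={b}  FIRST[B]={b}  FIRST[C]={a,b}
round 2:
  A via A→C: +{a}
  B via B→S b: +{a}
  FIRST[S]={a,b}  FIRST[A]={a,b}  FIRST[B]={a,b}  FIRST[C]={a,b}
round 3: (stable)
  FIRST[S]={a,b}  FIRST[A]={a,b}  FIRST[B]={a,b}  FIRST[C]={a,b}

FOLLOW iteration:
FOLLOW(S) := {$}
pass 1:
  B→S b: FOLLOW(S) ⊇ FIRST(b) = {b}; new: +{b}
  S→B B: FOLLOW(B) ⊇ FIRST(B) = {a,b}; new: +{a,b}
  S→B B: FOLLOW(B) ⊇ FOLLOW(S) ⊇ {$,b}; new: +{$}
  S→a A: FOLLOW(A) ⊇ FOLLOW(S) ⊇ {$,b}; new: +{$,b}
  S→b C: FOLLOW(C) ⊇ FOLLOW(S) ⊇ {$,b}; new: +{$,b}
  FOLLOW(S)={$,b}  FOLLOW(A)={$,b}  FOLLOW(B)={$,a,b}  FOLLOW(C)={$,b}
pass 2: done
  FOLLOW(S)={$,b}  FOLLOW(A)={$,b}  FOLLOW(B)={$,a,b}  FOLLOW(C)={$,b}

FOLLOW(S) = ["$", "b"]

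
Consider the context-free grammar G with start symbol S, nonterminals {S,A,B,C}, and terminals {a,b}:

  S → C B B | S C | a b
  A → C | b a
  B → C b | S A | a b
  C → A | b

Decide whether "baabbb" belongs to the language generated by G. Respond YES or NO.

Convert to CNF:
  S -> C X2 | S C | T1 T0
  A -> T0 T1 | b
  B -> C T0 | S A | T1 T0
  C -> T0 T1 | b
  T0 -> b
  T1 -> a
  X2 -> B B

CYK table (by increasing span):
  [0..0]={A,C,T0}  "b"  orig:{A,C}
  [1..1]={T1}  "a"  orig:{}
  [2..2]={T1}  "a"  orig:{}
  [3..3]={A,C,T0}  "b"  orig:{A,C}
  [4..4]={A,C,T0}  "b"  orig:{A,C}
  [5..5]={A,C,T0}  "b"  orig:{A,C}
  [0..1]={A,C}  "ba"
  [1..2]=∅  "aa"
  [2..3]={B,S}  "ab"
  [3..4]={B}  "bb"
  [4..5]={B}  "bb"
  [0..2]=∅  "baa"
  [1..3]=∅  "aab"
  [2..4]={B,S}  "abb"
  [3..5]=∅  "bbb"
  [0..3]=∅  "baab"
  [1..4]=∅  "aabb"
  [2..5]={B,S,X2}  "abbb"  orig:{B,S}
  [0..4]=∅  "baabb"
  [1..5]=∅  "aabbb"
  [0..5]={S}  "baabbb"

S ∈ T[0,5] ⇒ YES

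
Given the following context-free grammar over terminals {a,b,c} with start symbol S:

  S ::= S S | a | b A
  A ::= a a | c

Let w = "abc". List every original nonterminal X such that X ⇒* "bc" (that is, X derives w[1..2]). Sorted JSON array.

Convert to CNF:
  S -> S S | T1 A | a
  A -> T0 T0 | c
  T0 -> a
  T1 -> b

CYK table (by increasing span), restricted to cells inside w[1..2]:
  cell(1,1) b: {T1}  orig:{}
  cell(2,2) c: {A}
  cell(1,2) bc: {S}

Original NTs in T[1,2] deriving "bc": ["S"]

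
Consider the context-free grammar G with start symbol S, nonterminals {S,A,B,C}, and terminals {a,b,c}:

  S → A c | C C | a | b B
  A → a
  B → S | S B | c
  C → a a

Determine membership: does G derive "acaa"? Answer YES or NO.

CNF form of G:
  S -> A T0 | C C | T1 B | a
  A -> a
  B -> A T0 | C C | S B | T1 B | a | c
  C -> T2 T2
  T0 -> c
  T1 -> b
  T2 -> a

Fill CYK table bottom-up:
  [0..0]={A,B,S,T2}  "a"  orig:{A,B,S}
  [1..1]={B,T0}  "c"  orig:{B}
  [2..2]={A,B,S,T2}  "a"  orig:{A,B,S}
  [3..3]={A,B,S,T2}  "a"  orig:{A,B,S}
  [0..1]={B,S}  "ac"
  [1..2]=∅  "ca"
  [2..3]={B,C}  "aa"
  [0..2]={B}  "aca"
  [1..3]=∅  "caa"
  [0..3]={B}  "acaa"

S ∉ T[0,3] ⇒ NO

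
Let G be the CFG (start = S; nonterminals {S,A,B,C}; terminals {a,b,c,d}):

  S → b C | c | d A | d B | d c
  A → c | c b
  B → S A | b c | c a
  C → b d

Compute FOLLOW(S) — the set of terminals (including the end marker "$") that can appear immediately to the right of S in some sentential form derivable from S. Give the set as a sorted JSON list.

FIRST iteration:
pass 1:
  A via A→c: +{c}
  B via B→b c: +{b}
  B via B→c a: +{c}
  C via C→b d: +{b}
  S via S→b C: +{b}
  S via S→c: +{c}
  S via S→d A: +{d}
  S: {b,c,d}  A: {c}  B: {b,c}  C: {b}
pass 2:
  B via B→S A: +{d}
  S: {b,c,d}  A: {c}  B: {b,c,d}  C: {b}
pass 3: — fixpoint
  S: {b,c,d}  A: {c}  B: {b,c,d}  C: {b}

FOLLOW iteration:
seed FOLLOW(S) with $
[1]
  B→S A: FOLLOW(S) ⊇ FIRST(A) = {c}; new: +{c}
  S→b C: FOLLOW(C) ⊇ FOLLOW(S) ⊇ {$,c}; new: +{$,c}
  S→d A: FOLLOW(A) ⊇ FOLLOW(S) ⊇ {$,c}; new: +{$,c}
  S→d B: FOLLOW(B) ⊇ FOLLOW(S) ⊇ {$,c}; new: +{$,c}
  FOLLOW(S)={$,c}  FOLLOW(A)={$,c}  FOLLOW(B)={$,c}  FOLLOW(C)={$,c}
[2] — fixpoint
  FOLLOW(S)={$,c}  FOLLOW(A)={$,c}  FOLLOW(B)={$,c}  FOLLOW(C)={$,c}

FOLLOW(S) = ["$", "c"]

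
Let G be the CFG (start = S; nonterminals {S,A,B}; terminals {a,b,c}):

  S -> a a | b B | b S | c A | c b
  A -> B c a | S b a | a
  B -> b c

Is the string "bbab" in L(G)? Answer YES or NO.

CNF form of G:
  S -> T0 A | T0 T2 | T1 T1 | T2 B | T2 S
  A -> B X3 | S X4 | a
  B -> T2 T0
  T0 -> c
  T1 -> a
  T2 -> b
  X3 -> T0 T1
  X4 -> T2 T1

Fill CYK table bottom-up:
  cell(0,0) b: {T2}  orig:{}
  cell(1,1) b: {T2}  orig:{}
  cell(2,2) a: {A,T1}  orig:{A}
  cell(3,3) b: {T2}  orig:{}
  cell(0,1) bb: ∅
  cell(1,2) ba: {X4}  orig:{}
  cell(2,3) ab: ∅
  cell(0,2) bba: ∅
  cell(1,3) bab: ∅
  cell(0,3) bbab: ∅

S ∉ T[0,3] ⇒ NO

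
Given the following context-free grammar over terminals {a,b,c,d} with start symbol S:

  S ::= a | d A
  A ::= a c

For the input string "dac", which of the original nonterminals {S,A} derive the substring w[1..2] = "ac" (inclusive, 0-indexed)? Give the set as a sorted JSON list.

Convert to CNF:
  S -> T2 A | a
  A -> T0 T1
  T0 -> a
  T1 -> c
  T2 -> d

CYK table (by increasing span), restricted to cells inside w[1..2]:
  cell(1,1) a: {S,T0}  orig:{S}
  cell(2,2) c: {T1}  orig:{}
  cell(1,2) ac: {A}

Original NTs in T[1,2] deriving "ac": ["A"]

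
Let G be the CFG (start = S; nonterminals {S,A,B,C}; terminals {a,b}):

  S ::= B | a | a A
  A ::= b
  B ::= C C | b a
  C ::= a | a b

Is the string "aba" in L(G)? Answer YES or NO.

CNF form of G:
  S -> C C | T0 T1 | T1 A | a
  A -> b
  B -> C C | T0 T1
  C -> T1 T0 | a
  T0 -> b
  T1 -> a

CYK fill:
  T[0,0] 'a' = {C,S,T1}  orig:{C,S}
  T[1,1] 'b' = {A,T0}  orig:{A}
  T[2,2] 'a' = {C,S,T1}  orig:{C,S}
  T[0,1] 'ab' = {C,S}
  T[1,2] 'ba' = {B,S}
  T[0,2] 'aba' = {B,S}

S ∈ T[0,2] ⇒ YES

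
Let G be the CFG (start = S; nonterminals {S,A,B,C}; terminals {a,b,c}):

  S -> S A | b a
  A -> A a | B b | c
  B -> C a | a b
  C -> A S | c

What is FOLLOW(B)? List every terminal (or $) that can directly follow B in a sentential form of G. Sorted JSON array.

FIRST iteration:
round 1:
  A via A→c: +{c}
  B via B→a b: +{a}
  C via C→A S: +{c}
  S via S→b a: +{b}
  FIRST(S)={b}  FIRST(A)={c}  FIRST(B)={a}  FIRST(C)={c}
round 2:
  A via A→B b: +{a}
  B via B→C a: +{c}
  C via C→A S: +{a}
  FIRST(S)={b}  FIRST(A)={a,c}  FIRST(B)={a,c}  FIRST(C)={a,c}
round 3: (no change)
  FIRST(S)={b}  FIRST(A)={a,c}  FIRST(B)={a,c}  FIRST(C)={a,c}

FOLLOW iteration:
initialize: $ ∈ FOLLOW(S)
[1]
  A→A a: FOLLOW(A) ⊇ FIRST(a) = {a}; new: +{a}
  A→B b: FOLLOW(B) ⊇ FIRST(b) = {b}; new: +{b}
  B→C a: FOLLOW(C) ⊇ FIRST(a) = {a}; new: +{a}
  C→A S: FOLLOW(A) ⊇ FIRST(S) = {b}; new: +{b}
  C→A S: FOLLOW(S) ⊇ FOLLOW(C) ⊇ {a}; new: +{a}
  S→S A: FOLLOW(S) ⊇ FIRST(A) = {a,c}; new: +{c}
  S→S A: FOLLOW(A) ⊇ FOLLOW(S) ⊇ {$,a,c}; new: +{$,c}
  S: {$,a,c}  A: {$,a,b,c}  B: {b}  C: {a}
[2] — fixpoint
  S: {$,a,c}  A: {$,a,b,c}  B: {b}  C: {a}

FOLLOW(B) = ["b"]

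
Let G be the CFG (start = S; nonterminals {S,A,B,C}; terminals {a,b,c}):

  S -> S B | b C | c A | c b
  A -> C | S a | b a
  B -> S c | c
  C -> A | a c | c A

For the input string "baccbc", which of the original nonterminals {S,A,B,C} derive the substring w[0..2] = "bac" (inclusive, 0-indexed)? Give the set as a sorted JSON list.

Convert to CNF:
  S -> S B | T1 A | T1 T2 | T2 C
  A -> S T0 | T0 T1 | T1 A | T2 T0
  B -> S T1 | c
  C -> S T0 | T0 T1 | T1 A | T2 T0
  T0 -> a
  T1 -> c
  T2 -> b

CYK fill — only the sub-triangle for w[0..2]:
  [0..0]={T2}  "b"  orig:{}
  [1..1]={T0}  "a"  orig:{}
  [2..2]={B,T1}  "c"  orig:{B}
  [0..1]={A,C}  "ba"
  [1..2]={A,C}  "ac"
  [0..2]={S}  "bac"

Original NTs in T[0,2] deriving "bac": ["S"]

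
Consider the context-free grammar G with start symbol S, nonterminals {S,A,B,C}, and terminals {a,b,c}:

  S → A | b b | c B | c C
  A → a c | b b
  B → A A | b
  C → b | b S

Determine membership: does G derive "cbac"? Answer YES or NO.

Convert to CNF:
  S -> T0 T1 | T1 B | T1 C | T2 T2
  A -> T0 T1 | T2 T2
  B -> A A | b
  C -> T2 S | b
  T0 -> a
  T1 -> c
  T2 -> b

Fill CYK table bottom-up:
  cell(0,0) c: {T1}  orig:{}
  cell(1,1) b: {B,C,T2}  orig:{B,C}
  cell(2,2) a: {T0}  orig:{}
  cell(3,3) c: {T1}  orig:{}
  cell(0,1) cb: {S}
  cell(1,2) ba: ∅
  cell(2,3) ac: {A,S}
  cell(0,2) cba: ∅
  cell(1,3) bac: {C}
  cell(0,3) cbac: {S}

S ∈ T[0,3] ⇒ YES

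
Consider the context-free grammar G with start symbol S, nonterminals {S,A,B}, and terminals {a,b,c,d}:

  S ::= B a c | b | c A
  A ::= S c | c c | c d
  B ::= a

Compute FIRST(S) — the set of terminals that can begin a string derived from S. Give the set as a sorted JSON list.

Compute FIRST by fixpoint:
round 1:
  A via A→c c: +{c}
  B via B→a: +{a}
  S via S→B a c: +{a}
  S via S→b: +{b}
  S via S→c A: +{c}
  FIRST[S]={a,b,c}  FIRST[A]={c}  FIRST[B]={a}
round 2:
  A via A→S c: +{a,b}
  FIRST[S]={a,b,c}  FIRST[A]={a,b,c}  FIRST[B]={a}
round 3: done
  FIRST[S]={a,b,c}  FIRST[A]={a,b,c}  FIRST[B]={a}

FIRST(S) = ["a", "b", "c"]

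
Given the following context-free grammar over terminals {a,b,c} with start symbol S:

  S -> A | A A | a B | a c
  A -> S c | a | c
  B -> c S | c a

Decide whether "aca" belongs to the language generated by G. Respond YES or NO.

CNF form of G:
  S -> A A | S T0 | T1 B | T1 T0 | a | c
  A -> S T0 | a | c
  B -> T0 S | T0 T1
  T0 -> c
  T1 -> a

CYK fill:
  T[0,0] 'a' = {A,S,T1}  orig:{A,S}
  T[1,1] 'c' = {A,S,T0}  orig:{A,S}
  T[2,2] 'a' = {A,S,T1}  orig:{A,S}
  T[0,1] 'ac' = {A,S}
  T[1,2] 'ca' = {B,S}
  T[0,2] 'aca' = {S}

S ∈ T[0,2] ⇒ YES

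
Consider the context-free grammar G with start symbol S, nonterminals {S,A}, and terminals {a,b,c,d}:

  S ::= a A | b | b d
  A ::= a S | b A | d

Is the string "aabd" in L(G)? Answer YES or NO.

Convert to CNF:
  S -> T0 A | T1 T2 | b
  A -> T0 S | T1 A | d
  T0 -> a
  T1 -> b
  T2 -> d

Fill CYK table bottom-up:
  T[0,0] 'a' = {T0}  orig:{}
  T[1,1] 'a' = {T0}  orig:{}
  T[2,2] 'b' = {S,T1}  orig:{S}
  T[3,3] 'd' = {A,T2}  orig:{A}
  T[0,1] 'aa' = ∅
  T[1,2] 'ab' = {A}
  T[2,3] 'bd' = {A,S}
  T[0,2] 'aab' = {S}
  T[1,3] 'abd' = {A,S}
  T[0,3] 'aabd' = {A,S}

S ∈ T[0,3] ⇒ YES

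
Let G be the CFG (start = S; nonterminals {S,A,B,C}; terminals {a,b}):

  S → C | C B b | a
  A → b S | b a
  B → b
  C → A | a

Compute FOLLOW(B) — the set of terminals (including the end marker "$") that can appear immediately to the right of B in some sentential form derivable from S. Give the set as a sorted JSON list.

FIRST sets, iterate to fixpoint:
round 1:
  A via A→b S: +{b}
  B via B→b: +{b}
  C via C→A: +{b}
  C via C→a: +{a}
  S via S→C: +{a,b}
  FIRST(S)={a,b}  FIRST(A)={b}  FIRST(B)={b}  FIRST(C)={a,b}
round 2: done
  FIRST(S)={a,b}  FIRST(A)={b}  FIRST(B)={b}  FIRST(C)={a,b}

FOLLOW iteration:
seed FOLLOW(S) with $
[1]
  S→C: FOLLOW(C) ⊇ FOLLOW(S) ⊇ {$}; new: +{$}
  S→C B b: FOLLOW(C) ⊇ FIRST(B) = {b}; new: +{b}
  S→C B b: FOLLOW(B) ⊇ FIRST(b) = {b}; new: +{b}
  FOLLOW(S)={$}  FOLLOW(A)={}  FOLLOW(B)={b}  FOLLOW(C)={$,b}
[2]
  C→A: FOLLOW(A) ⊇ FOLLOW(C) ⊇ {$,b}; new: +{$,b}
  FOLLOW(S)={$}  FOLLOW(A)={$,b}  FOLLOW(B)={b}  FOLLOW(C)={$,b}
[3]
  A→b S: FOLLOW(S) ⊇ FOLLOW(A) ⊇ {$,b}; new: +{b}
  FOLLOW(S)={$,b}  FOLLOW(A)={$,b}  FOLLOW(B)={b}  FOLLOW(C)={$,b}
[4] (stable)
  FOLLOW(S)={$,b}  FOLLOW(A)={$,b}  FOLLOW(B)={b}  FOLLOW(C)={$,b}

FOLLOW(B) = ["b"]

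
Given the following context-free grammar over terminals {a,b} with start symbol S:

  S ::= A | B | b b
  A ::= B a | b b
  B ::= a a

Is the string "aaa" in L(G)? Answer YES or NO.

CNF form of G:
  S -> B T0 | T0 T0 | T1 T1
  A -> B T0 | T1 T1
  B -> T0 T0
  T0 -> a
  T1 -> b

CYK fill:
  cell(0,0) a: {T0}  orig:{}
  cell(1,1) a: {T0}  orig:{}
  cell(2,2) a: {T0}  orig:{}
  cell(0,1) aa: {B,S}
  cell(1,2) aa: {B,S}
  cell(0,2) aaa: {A,S}

S ∈ T[0,2] ⇒ YES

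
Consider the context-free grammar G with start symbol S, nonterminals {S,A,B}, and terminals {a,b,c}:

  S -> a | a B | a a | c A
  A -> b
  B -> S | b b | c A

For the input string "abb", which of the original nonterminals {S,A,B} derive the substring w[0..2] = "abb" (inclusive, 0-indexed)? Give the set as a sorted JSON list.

CNF form of G:
  S -> T0 B | T0 T0 | T2 A | a
  A -> b
  B -> T0 B | T0 T0 | T1 T1 | T2 A | a
  T0 -> a
  T1 -> b
  T2 -> c

CYK table (by increasing span), restricted to cells inside w[0..2]:
  cell(0,0) a: {B,S,T0}  orig:{B,S}
  cell(1,1) b: {A,T1}  orig:{A}
  cell(2,2) b: {A,T1}  orig:{A}
  cell(0,1) ab: ∅
  cell(1,2) bb: {B}
  cell(0,2) abb: {B,S}

Original NTs in T[0,2] deriving "abb": ["B", "S"]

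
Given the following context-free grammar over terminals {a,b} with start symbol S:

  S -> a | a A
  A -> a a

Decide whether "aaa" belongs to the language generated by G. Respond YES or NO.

CNF form of G:
  S -> T0 A | a
  A -> T0 T0
  T0 -> a

CYK fill:
  cell(0,0) a: {S,T0}  orig:{S}
  cell(1,1) a: {S,T0}  orig:{S}
  cell(2,2) a: {S,T0}  orig:{S}
  cell(0,1) aa: {A}
  cell(1,2) aa: {A}
  cell(0,2) aaa: {S}

S ∈ T[0,2] ⇒ YES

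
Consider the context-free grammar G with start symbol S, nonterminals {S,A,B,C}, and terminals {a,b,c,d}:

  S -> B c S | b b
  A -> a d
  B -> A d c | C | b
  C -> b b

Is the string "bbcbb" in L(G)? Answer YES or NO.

Convert to CNF:
  S -> B X5 | T3 T3
  A -> T0 T1
  B -> A X4 | T3 T3 | b
  C -> T3 T3
  T0 -> a
  T1 -> d
  T2 -> c
  T3 -> b
  X4 -> T1 T2
  X5 -> T2 S

Fill CYK table bottom-up:
  T[0,0] 'b' = {B,T3}  orig:{B}
  T[1,1] 'b' = {B,T3}  orig:{B}
  T[2,2] 'c' = {T2}  orig:{}
  T[3,3] 'b' = {B,T3}  orig:{B}
  T[4,4] 'b' = {B,T3}  orig:{B}
  T[0,1] 'bb' = {B,C,S}
  T[1,2] 'bc' = ∅
  T[2,3] 'cb' = ∅
  T[3,4] 'bb' = {B,C,S}
  T[0,2] 'bbc' = ∅
  T[1,3] 'bcb' = ∅
  T[2,4] 'cbb' = {X5}  orig:{}
  T[0,3] 'bbcb' = ∅
  T[1,4] 'bcbb' = {S}
  T[0,4] 'bbcbb' = {S}

S ∈ T[0,4] ⇒ YES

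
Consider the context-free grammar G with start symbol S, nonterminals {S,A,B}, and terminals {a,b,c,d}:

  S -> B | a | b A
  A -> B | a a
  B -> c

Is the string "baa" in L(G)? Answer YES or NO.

CNF form of G:
  S -> T1 A | a | c
  A -> T0 T0 | c
  B -> c
  T0 -> a
  T1 -> b

CYK fill:
  cell(0,0) b: {T1}  orig:{}
  cell(1,1) a: {S,T0}  orig:{S}
  cell(2,2) a: {S,T0}  orig:{S}
  cell(0,1) ba: ∅
  cell(1,2) aa: {A}
  cell(0,2) baa: {S}

S ∈ T[0,2] ⇒ YES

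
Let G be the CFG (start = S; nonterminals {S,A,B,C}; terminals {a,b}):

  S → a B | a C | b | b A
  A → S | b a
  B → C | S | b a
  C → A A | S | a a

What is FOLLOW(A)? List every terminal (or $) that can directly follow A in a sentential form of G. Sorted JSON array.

FIRST iteration:
[1]
  A via A→b a: +{b}
  B via B→b a: +{b}
  C via C→A A: +{b}
  C via C→a a: +{a}
  S via S→a B: +{a}
  S via S→b: +{b}
  FIRST[S]={a,b}  FIRST[A]={b}  FIRST[B]={b}  FIRST[C]={a,b}
[2]
  A via A→S: +{a}
  B via B→C: +{a}
  FIRST[S]={a,b}  FIRST[A]={a,b}  FIRST[B]={a,b}  FIRST[C]={a,b}
[3] done
  FIRST[S]={a,b}  FIRST[A]={a,b}  FIRST[B]={a,b}  FIRST[C]={a,b}

FOLLOW sets:
initialize: $ ∈ FOLLOW(S)
round 1:
  C→A A: FOLLOW(A) ⊇ FIRST(A) = {a,b}; new: +{a,b}
  S→a B: FOLLOW(B) ⊇ FOLLOW(S) ⊇ {$}; new: +{$}
  S→a C: FOLLOW(C) ⊇ FOLLOW(S) ⊇ {$}; new: +{$}
  S→b A: FOLLOW(A) ⊇ FOLLOW(S) ⊇ {$}; new: +{$}
  FOLLOW[S]={$}  FOLLOW[A]={$,a,b}  FOLLOW[B]={$}  FOLLOW[C]={$}
round 2:
  A→S: FOLLOW(S) ⊇ FOLLOW(A) ⊇ {$,a,b}; new: +{a,b}
  S→a B: FOLLOW(B) ⊇ FOLLOW(S) ⊇ {$,a,b}; new: +{a,b}
  S→a C: FOLLOW(C) ⊇ FOLLOW(S) ⊇ {$,a,b}; new: +{a,b}
  FOLLOW[S]={$,a,b}  FOLLOW[A]={$,a,b}  FOLLOW[B]={$,a,b}  FOLLOW[C]={$,a,b}
round 3: done
  FOLLOW[S]={$,a,b}  FOLLOW[A]={$,a,b}  FOLLOW[B]={$,a,b}  FOLLOW[C]={$,a,b}

FOLLOW(A) = ["$", "a", "b"]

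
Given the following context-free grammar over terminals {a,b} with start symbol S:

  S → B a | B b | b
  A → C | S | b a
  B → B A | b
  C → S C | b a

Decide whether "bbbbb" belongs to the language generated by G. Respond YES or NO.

Convert to CNF:
  S -> B T0 | B T1 | b
  A -> B T0 | B T1 | S C | T1 T0 | b
  B -> B A | b
  C -> S C | T1 T0
  T0 -> a
  T1 -> b

Fill CYK table bottom-up:
  T[0,0] 'b' = {A,B,S,T1}  orig:{A,B,S}
  T[1,1] 'b' = {A,B,S,T1}  orig:{A,B,S}
  T[2,2] 'b' = {A,B,S,T1}  orig:{A,B,S}
  T[3,3] 'b' = {A,B,S,T1}  orig:{A,B,S}
  T[4,4] 'b' = {A,B,S,T1}  orig:{A,B,S}
  T[0,1] 'bb' = {A,B,S}
  T[1,2] 'bb' = {A,B,S}
  T[2,3] 'bb' = {A,B,S}
  T[3,4] 'bb' = {A,B,S}
  T[0,2] 'bbb' = {A,B,S}
  T[1,3] 'bbb' = {A,B,S}
  T[2,4] 'bbb' = {A,B,S}
  T[0,3] 'bbbb' = {A,B,S}
  T[1,4] 'bbbb' = {A,B,S}
  T[0,4] 'bbbbb' = {A,B,S}

S ∈ T[0,4] ⇒ YES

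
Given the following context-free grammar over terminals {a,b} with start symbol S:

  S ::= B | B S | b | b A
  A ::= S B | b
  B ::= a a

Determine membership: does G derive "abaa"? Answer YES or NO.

CNF form of G:
  S -> B S | T0 T0 | T1 A | b
  A -> S B | b
  B -> T0 T0
  T0 -> a
  T1 -> b

Fill CYK table bottom-up:
  cell(0,0) a: {T0}  orig:{}
  cell(1,1) b: {A,S,T1}  orig:{A,S}
  cell(2,2) a: {T0}  orig:{}
  cell(3,3) a: {T0}  orig:{}
  cell(0,1) ab: ∅
  cell(1,2) ba: ∅
  cell(2,3) aa: {B,S}
  cell(0,2) aba: ∅
  cell(1,3) baa: {A}
  cell(0,3) abaa: ∅

S ∉ T[0,3] ⇒ NO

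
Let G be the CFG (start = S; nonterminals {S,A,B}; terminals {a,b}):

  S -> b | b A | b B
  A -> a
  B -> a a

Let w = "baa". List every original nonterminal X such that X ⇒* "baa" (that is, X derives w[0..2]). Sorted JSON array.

Convert to CNF:
  S -> T1 A | T1 B | b
  A -> a
  B -> T0 T0
  T0 -> a
  T1 -> b

CYK fill (cells [i..j] with 0 ≤ i ≤ j ≤ 2 only):
  [0..0]={S,T1}  "b"  orig:{S}
  [1..1]={A,T0}  "a"  orig:{A}
  [2..2]={A,T0}  "a"  orig:{A}
  [0..1]={S}  "ba"
  [1..2]={B}  "aa"
  [0..2]={S}  "baa"

Original NTs in T[0,2] deriving "baa": ["S"]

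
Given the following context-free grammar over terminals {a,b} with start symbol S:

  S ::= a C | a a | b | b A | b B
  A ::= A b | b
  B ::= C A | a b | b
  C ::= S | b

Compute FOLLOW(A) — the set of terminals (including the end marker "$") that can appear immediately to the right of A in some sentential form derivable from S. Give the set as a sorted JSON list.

FIRST sets, iterate to fixpoint:
pass 1:
  A via A→b: +{b}
  B via B→a b: +{a}
  B via B→b: +{b}
  C via C→b: +{b}
  S via S→a C: +{a}
  S via S→b: +{b}
  FIRST(S)={a,b}  FIRST(A)={b}  FIRST(B)={a,b}  FIRST(C)={b}
pass 2:
  C via C→S: +{a}
  FIRST(S)={a,b}  FIRST(A)={b}  FIRST(B)={a,b}  FIRST(C)={a,b}
pass 3: (no change)
  FIRST(S)={a,b}  FIRST(A)={b}  FIRST(B)={a,b}  FIRST(C)={a,b}

FOLLOW sets:
seed FOLLOW(S) with $
iter 1:
  A→A b: FOLLOW(A) ⊇ FIRST(b) = {b}; new: +{b}
  B→C A: FOLLOW(C) ⊇ FIRST(A) = {b}; new: +{b}
  C→S: FOLLOW(S) ⊇ FOLLOW(C) ⊇ {b}; new: +{b}
  S→a C: FOLLOW(C) ⊇ FOLLOW(S) ⊇ {$,b}; new: +{$}
  S→b A: FOLLOW(A) ⊇ FOLLOW(S) ⊇ {$,b}; new: +{$}
  S→b B: FOLLOW(B) ⊇ FOLLOW(S) ⊇ {$,b}; new: +{$,b}
  S: {$,b}  A: {$,b}  B: {$,b}  C: {$,b}
iter 2: done
  S: {$,b}  A: {$,b}  B: {$,b}  C: {$,b}

FOLLOW(A) = ["$", "b"]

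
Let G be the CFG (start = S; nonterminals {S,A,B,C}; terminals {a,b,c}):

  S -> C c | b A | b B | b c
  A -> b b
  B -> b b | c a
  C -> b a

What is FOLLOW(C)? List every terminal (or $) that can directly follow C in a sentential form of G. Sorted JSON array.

FIRST iteration:
iter 1:
  A via A→b b: +{b}
  B via B→b b: +{b}
  B via B→c a: +{c}
  C via C→b a: +{b}
  S via S→C c: +{b}
  S: {b}  A: {b}  B: {b,c}  C: {b}
iter 2: (stable)
  S: {b}  A: {b}  B: {b,c}  C: {b}

FOLLOW iteration:
seed FOLLOW(S) with $
pass 1:
  S→C c: FOLLOW(C) ⊇ FIRST(c) = {c}; new: +{c}
  S→b A: FOLLOW(A) ⊇ FOLLOW(S) ⊇ {$}; new: +{$}
  S→b B: FOLLOW(B) ⊇ FOLLOW(S) ⊇ {$}; new: +{$}
  FOLLOW(S)={$}  FOLLOW(A)={$}  FOLLOW(B)={$}  FOLLOW(C)={c}
pass 2: (stable)
  FOLLOW(S)={$}  FOLLOW(A)={$}  FOLLOW(B)={$}  FOLLOW(C)={c}

FOLLOW(C) = ["c"]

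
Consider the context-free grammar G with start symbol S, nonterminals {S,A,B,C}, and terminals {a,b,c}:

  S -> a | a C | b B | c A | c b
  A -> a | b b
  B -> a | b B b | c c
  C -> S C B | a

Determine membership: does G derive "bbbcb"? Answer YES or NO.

Convert to CNF:
  S -> T0 B | T1 A | T1 T0 | T2 C | a
  A -> T0 T0 | a
  B -> T0 X3 | T1 T1 | a
  C -> S X4 | a
  T0 -> b
  T1 -> c
  T2 -> a
  X3 -> B T0
  X4 -> C B

CYK fill:
  cell(0,0) b: {T0}  orig:{}
  cell(1,1) b: {T0}  orig:{}
  cell(2,2) b: {T0}  orig:{}
  cell(3,3) c: {T1}  orig:{}
  cell(4,4) b: {T0}  orig:{}
  cell(0,1) bb: {A}
  cell(1,2) bb: {A}
  cell(2,3) bc: ∅
  cell(3,4) cb: {S}
  cell(0,2) bbb: ∅
  cell(1,3) bbc: ∅
  cell(2,4) bcb: ∅
  cell(0,3) bbbc: ∅
  cell(1,4) bbcb: ∅
  cell(0,4) bbbcb: ∅

S ∉ T[0,4] ⇒ NO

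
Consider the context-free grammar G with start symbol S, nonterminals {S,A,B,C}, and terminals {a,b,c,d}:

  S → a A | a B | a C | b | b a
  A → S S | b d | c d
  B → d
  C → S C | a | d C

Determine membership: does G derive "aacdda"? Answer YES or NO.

CNF form of G:
  S -> T0 T3 | T3 A | T3 B | T3 C | b
  A -> S S | T0 T1 | T2 T1
  B -> d
  C -> S C | T1 C | a
  T0 -> b
  T1 -> d
  T2 -> c
  T3 -> a

CYK fill:
  T[0,0] 'a' = {C,T3}  orig:{C}
  T[1,1] 'a' = {C,T3}  orig:{C}
  T[2,2] 'c' = {T2}  orig:{}
  T[3,3] 'd' = {B,T1}  orig:{B}
  T[4,4] 'd' = {B,T1}  orig:{B}
  T[5,5] 'a' = {C,T3}  orig:{C}
  T[0,1] 'aa' = {S}
  T[1,2] 'ac' = ∅
  T[2,3] 'cd' = {A}
  T[3,4] 'dd' = ∅
  T[4,5] 'da' = {C}
  T[0,2] 'aac' = ∅
  T[1,3] 'acd' = {S}
  T[2,4] 'cdd' = ∅
  T[3,5] 'dda' = {C}
  T[0,3] 'aacd' = ∅
  T[1,4] 'acdd' = ∅
  T[2,5] 'cdda' = ∅
  T[0,4] 'aacdd' = ∅
  T[1,5] 'acdda' = {C}
  T[0,5] 'aacdda' = {S}

S ∈ T[0,5] ⇒ YES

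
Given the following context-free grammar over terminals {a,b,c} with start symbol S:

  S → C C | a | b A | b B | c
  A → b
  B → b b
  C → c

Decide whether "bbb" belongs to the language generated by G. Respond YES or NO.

Convert to CNF:
  S -> C C | T0 A | T0 B | a | c
  A -> b
  B -> T0 T0
  C -> c
  T0 -> b

CYK fill:
  T[0,0] 'b' = {A,T0}  orig:{A}
  T[1,1] 'b' = {A,T0}  orig:{A}
  T[2,2] 'b' = {A,T0}  orig:{A}
  T[0,1] 'bb' = {B,S}
  T[1,2] 'bb' = {B,S}
  T[0,2] 'bbb' = {S}

S ∈ T[0,2] ⇒ YES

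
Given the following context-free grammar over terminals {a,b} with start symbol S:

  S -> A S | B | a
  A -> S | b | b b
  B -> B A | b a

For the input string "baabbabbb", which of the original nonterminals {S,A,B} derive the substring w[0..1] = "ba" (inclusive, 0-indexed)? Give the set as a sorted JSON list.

CNF form of G:
  S -> A S | B A | T0 T1 | a
  A -> A S | B A | T0 T0 | T0 T1 | a | b
  B -> B A | T0 T1
  T0 -> b
  T1 -> a

CYK table (by increasing span) — only the sub-triangle for w[0..1]:
  cell(0,0) b: {A,T0}  orig:{A}
  cell(1,1) a: {A,S,T1}  orig:{A,S}
  cell(0,1) ba: {A,B,S}

Original NTs in T[0,1] deriving "ba": ["A", "B", "S"]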